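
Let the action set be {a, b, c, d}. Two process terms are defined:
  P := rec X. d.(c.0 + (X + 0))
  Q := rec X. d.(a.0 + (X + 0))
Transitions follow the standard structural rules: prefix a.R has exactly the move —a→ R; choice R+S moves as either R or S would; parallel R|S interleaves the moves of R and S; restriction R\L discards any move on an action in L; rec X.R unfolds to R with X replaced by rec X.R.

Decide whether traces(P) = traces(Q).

traces(P) ≠ traces(Q) — witness ⟨dc⟩

LTS(P): 3 reachable states
  p0 = rec X. d.(c.0 + (X + 0)) ⊢ —d→ p1
  p1 = c.0 + ((rec X. d.(c.0 + (X + 0))) + 0) ⊢ —c→ p2, —d→ p1
  p2 = 0 ⊢ deadlocked
LTS(Q): 3 reachable states
  q0 = rec X. d.(a.0 + (X + 0)) ⊢ —d→ q1
  q1 = a.0 + ((rec X. d.(a.0 + (X + 0))) + 0) ⊢ —a→ q2, —d→ q1
  q2 = 0 ⊢ deadlocked
Trace ⟨dc⟩ through P, begin at {p0}:
  after d @ step 1: {p1}
  after c @ step 2: {p2}
  P completes σ.
Trace ⟨dc⟩ through Q, begin at {q0}:
  after d @ step 1: {q1}
  after c @ step 2: ∅  — Q cannot continue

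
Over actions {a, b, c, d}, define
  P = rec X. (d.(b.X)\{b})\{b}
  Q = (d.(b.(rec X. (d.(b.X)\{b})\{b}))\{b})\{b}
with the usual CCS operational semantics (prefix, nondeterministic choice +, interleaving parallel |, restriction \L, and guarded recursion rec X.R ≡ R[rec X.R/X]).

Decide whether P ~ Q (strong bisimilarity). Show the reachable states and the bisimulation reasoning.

LTS(P): 2 reachable states
  m0 = rec X. (d.(b.X)\{b})\{b} :: -d-> m1
  m1 = (b.(rec X. (d.(b.X)\{b})\{b}))\{b}\{b} :: deadlocked
LTS(Q): 2 reachable states
  n0 = (d.(b.(rec X. (d.(b.X)\{b})\{b}))\{b})\{b} :: -d-> n1
  n1 = (b.(rec X. (d.(b.X)\{b})\{b}))\{b}\{b} :: deadlocked
Partition-refinement fixed point:
  B0 = {m0, n0}
  B1 = {m1, n1}
m0 ∈ B0, n0 ∈ B0 → same block

YES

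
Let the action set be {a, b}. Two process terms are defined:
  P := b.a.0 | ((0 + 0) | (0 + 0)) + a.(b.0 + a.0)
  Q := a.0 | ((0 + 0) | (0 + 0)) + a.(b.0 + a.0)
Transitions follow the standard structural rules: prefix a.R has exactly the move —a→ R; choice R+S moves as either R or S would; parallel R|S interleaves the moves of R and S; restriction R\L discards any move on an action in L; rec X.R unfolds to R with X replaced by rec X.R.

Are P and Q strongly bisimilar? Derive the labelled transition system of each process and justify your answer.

LTS(P): 5 reachable states
  p0 = b.a.0 | ((0 + 0) | (0 + 0)) + a.(b.0 + a.0) has moves —a→ p1, —b→ p2
  p1 = b.0 + a.0 has moves —a→ p3, —b→ p3
  p2 = a.0 | ((0 + 0) | (0 + 0)) has moves —a→ p4
  p3 = 0 has moves (no moves)
  p4 = 0 | ((0 + 0) | (0 + 0)) has moves (no moves)
LTS(Q): 4 reachable states
  q0 = a.0 | ((0 + 0) | (0 + 0)) + a.(b.0 + a.0) has moves —a→ q1, —a→ q2
  q1 = 0 | ((0 + 0) | (0 + 0)) has moves (no moves)
  q2 = b.0 + a.0 has moves —a→ q3, —b→ q3
  q3 = 0 has moves (no moves)
Coarsest stable partition (strong bisimilarity classes):
  B0 = {p0}
  B1 = {p2}
  B2 = {p3, p4, q1, q3}
  B3 = {p1, q2}
  B4 = {q0}
p0 ∈ B0, q0 ∈ B4 → different blocks

not bisimilar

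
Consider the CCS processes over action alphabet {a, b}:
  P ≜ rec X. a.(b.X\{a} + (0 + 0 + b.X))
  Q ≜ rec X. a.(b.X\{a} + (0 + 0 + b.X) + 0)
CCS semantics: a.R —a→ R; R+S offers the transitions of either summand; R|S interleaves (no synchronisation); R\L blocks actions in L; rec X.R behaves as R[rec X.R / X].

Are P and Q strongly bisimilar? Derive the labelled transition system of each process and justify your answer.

YES

P's transition system — 3 states:
  u0 = rec X. a.(b.X\{a} + (0 + 0 + b.X)) ⊢ ··a··> u1
  u1 = b.(rec X. a.(b.X\{a} + (0 + 0 + b.X)))\{a} + (0 + 0 + b.(rec X. a.(b.X\{a} + (0 + 0 + b.X)))) ⊢ ··b··> u0, ··b··> u2
  u2 = (rec X. a.(b.X\{a} + (0 + 0 + b.X)))\{a} ⊢ ·
Q's transition system — 3 states:
  v0 = rec X. a.(b.X\{a} + (0 + 0 + b.X) + 0) ⊢ ··a··> v1
  v1 = b.(rec X. a.(b.X\{a} + (0 + 0 + b.X) + 0))\{a} + (0 + 0 + b.(rec X. a.(b.X\{a} + (0 + 0 + b.X) + 0))) + 0 ⊢ ··b··> v0, ··b··> v2
  v2 = (rec X. a.(b.X\{a} + (0 + 0 + b.X) + 0))\{a} ⊢ ·
Partition-refinement fixed point:
  B0 = {u0, v0}
  B1 = {u1, v1}
  B2 = {u2, v2}
u0 ∈ B0, v0 ∈ B0 → same block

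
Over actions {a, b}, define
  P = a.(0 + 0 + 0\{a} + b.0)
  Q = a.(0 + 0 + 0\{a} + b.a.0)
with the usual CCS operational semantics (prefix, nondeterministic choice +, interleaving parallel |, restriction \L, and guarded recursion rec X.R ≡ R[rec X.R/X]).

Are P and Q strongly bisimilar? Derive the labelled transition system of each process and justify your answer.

LTS(P): 3 reachable states
  s0 = a.(0 + 0 + 0\{a} + b.0) has moves -a-> s1
  s1 = 0 + 0 + 0\{a} + b.0 has moves -b-> s2
  s2 = 0 has moves ∅
LTS(Q): 4 reachable states
  t0 = a.(0 + 0 + 0\{a} + b.a.0) has moves -a-> t1
  t1 = 0 + 0 + 0\{a} + b.a.0 has moves -b-> t2
  t2 = a.0 has moves -a-> t3
  t3 = 0 has moves ∅
Partition-refinement fixed point:
  B0 = {s0}
  B1 = {s1}
  B2 = {s2, t3}
  B3 = {t0}
  B4 = {t1}
  B5 = {t2}
s0 ∈ B0, t0 ∈ B3 → different blocks

NO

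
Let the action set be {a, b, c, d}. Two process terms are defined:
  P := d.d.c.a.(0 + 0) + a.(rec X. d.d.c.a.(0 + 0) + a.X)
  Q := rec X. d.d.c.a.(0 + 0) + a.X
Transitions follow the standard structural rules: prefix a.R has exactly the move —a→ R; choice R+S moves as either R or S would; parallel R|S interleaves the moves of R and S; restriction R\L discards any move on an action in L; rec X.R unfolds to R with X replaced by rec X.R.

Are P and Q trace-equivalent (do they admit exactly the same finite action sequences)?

traces(P) = traces(Q)

P's transition system — 6 states:
  u0 = d.d.c.a.(0 + 0) + a.(rec X. d.d.c.a.(0 + 0) + a.X) → -a-> u1, -d-> u2
  u1 = rec X. d.d.c.a.(0 + 0) + a.X → -a-> u1, -d-> u2
  u2 = d.c.a.(0 + 0) → -d-> u3
  u3 = c.a.(0 + 0) → -c-> u4
  u4 = a.(0 + 0) → -a-> u5
  u5 = 0 + 0 → ∅
Q's transition system — 5 states:
  v0 = rec X. d.d.c.a.(0 + 0) + a.X → -a-> v0, -d-> v1
  v1 = d.c.a.(0 + 0) → -d-> v2
  v2 = c.a.(0 + 0) → -c-> v3
  v3 = a.(0 + 0) → -a-> v4
  v4 = 0 + 0 → ∅
Coarsest stable partition (strong bisimilarity classes):
  B0 = {u0, u1, v0}
  B1 = {u2, v1}
  B2 = {u3, v2}
  B3 = {u4, v3}
  B4 = {u5, v4}
u0 ∈ B0, v0 ∈ B0 → same block
Bisimilar ⇒ trace-equivalent.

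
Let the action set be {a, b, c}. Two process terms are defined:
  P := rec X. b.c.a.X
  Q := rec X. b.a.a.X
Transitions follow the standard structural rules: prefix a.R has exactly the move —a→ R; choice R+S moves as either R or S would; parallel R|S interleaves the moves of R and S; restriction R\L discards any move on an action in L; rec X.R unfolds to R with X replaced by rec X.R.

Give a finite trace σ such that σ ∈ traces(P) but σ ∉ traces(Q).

bc

P's transition system — 3 states:
  s0 = rec X. b.c.a.X :: -b-> s1
  s1 = c.a.(rec X. b.c.a.X) :: -c-> s2
  s2 = a.(rec X. b.c.a.X) :: -a-> s0
Q's transition system — 3 states:
  t0 = rec X. b.a.a.X :: -b-> t1
  t1 = a.a.(rec X. b.a.a.X) :: -a-> t2
  t2 = a.(rec X. b.a.a.X) :: -a-> t0
Trace ⟨bc⟩ through P, begin at {s0}:
  [1] b ⇒ {s1}
  [2] c ⇒ {s2}
  — P admits the full trace.
Trace ⟨bc⟩ through Q, begin at {t0}:
  [1] b ⇒ {t1}
  [2] c ⇒ ∅  — Q cannot continue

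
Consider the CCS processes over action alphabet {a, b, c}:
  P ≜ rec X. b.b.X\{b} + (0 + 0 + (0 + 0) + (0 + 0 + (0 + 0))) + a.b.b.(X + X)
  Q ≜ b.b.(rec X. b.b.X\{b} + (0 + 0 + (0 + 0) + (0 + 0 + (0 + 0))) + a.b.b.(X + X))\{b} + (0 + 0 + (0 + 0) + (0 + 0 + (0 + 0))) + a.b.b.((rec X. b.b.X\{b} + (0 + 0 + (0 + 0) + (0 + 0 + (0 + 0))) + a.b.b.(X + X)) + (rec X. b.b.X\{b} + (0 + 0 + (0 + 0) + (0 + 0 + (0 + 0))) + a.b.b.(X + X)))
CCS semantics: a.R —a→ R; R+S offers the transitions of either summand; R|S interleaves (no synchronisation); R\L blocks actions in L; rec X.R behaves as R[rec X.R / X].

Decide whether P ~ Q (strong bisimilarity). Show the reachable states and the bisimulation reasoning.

P's transition system — 7 states:
  m0 = rec X. b.b.X\{b} + (0 + 0 + (0 + 0) + (0 + 0 + (0 + 0))) + a.b.b.(X + X) ⊢ ··a··> m1, ··b··> m2
  m1 = b.b.((rec X. b.b.X\{b} + (0 + 0 + (0 + 0) + (0 + 0 + (0 + 0))) + a.b.b.(X + X)) + (rec X. b.b.X\{b} + (0 + 0 + (0 + 0) + (0 + 0 + (0 + 0))) + a.b.b.(X + X))) ⊢ ··b··> m3
  m2 = b.(rec X. b.b.X\{b} + (0 + 0 + (0 + 0) + (0 + 0 + (0 + 0))) + a.b.b.(X + X))\{b} ⊢ ··b··> m4
  m3 = b.((rec X. b.b.X\{b} + (0 + 0 + (0 + 0) + (0 + 0 + (0 + 0))) + a.b.b.(X + X)) + (rec X. b.b.X\{b} + (0 + 0 + (0 + 0) + (0 + 0 + (0 + 0))) + a.b.b.(X + X))) ⊢ ··b··> m5
  m4 = (rec X. b.b.X\{b} + (0 + 0 + (0 + 0) + (0 + 0 + (0 + 0))) + a.b.b.(X + X))\{b} ⊢ ··a··> m6
  m5 = (rec X. b.b.X\{b} + (0 + 0 + (0 + 0) + (0 + 0 + (0 + 0))) + a.b.b.(X + X)) + (rec X. b.b.X\{b} + (0 + 0 + (0 + 0) + (0 + 0 + (0 + 0))) + a.b.b.(X + X)) ⊢ ··a··> m1, ··b··> m2
  m6 = (b.b.((rec X. b.b.X\{b} + (0 + 0 + (0 + 0) + (0 + 0 + (0 + 0))) + a.b.b.(X + X)) + (rec X. b.b.X\{b} + (0 + 0 + (0 + 0) + (0 + 0 + (0 + 0))) + a.b.b.(X + X))))\{b} ⊢ deadlocked
Q's transition system — 7 states:
  n0 = b.b.(rec X. b.b.X\{b} + (0 + 0 + (0 + 0) + (0 + 0 + (0 + 0))) + a.b.b.(X + X))\{b} + (0 + 0 + (0 + 0) + (0 + 0 + (0 + 0))) + a.b.b.((rec X. b.b.X\{b} + (0 + 0 + (0 + 0) + (0 + 0 + (0 + 0))) + a.b.b.(X + X)) + (rec X. b.b.X\{b} + (0 + 0 + (0 + 0) + (0 + 0 + (0 + 0))) + a.b.b.(X + X))) ⊢ ··a··> n1, ··b··> n2
  n1 = b.b.((rec X. b.b.X\{b} + (0 + 0 + (0 + 0) + (0 + 0 + (0 + 0))) + a.b.b.(X + X)) + (rec X. b.b.X\{b} + (0 + 0 + (0 + 0) + (0 + 0 + (0 + 0))) + a.b.b.(X + X))) ⊢ ··b··> n3
  n2 = b.(rec X. b.b.X\{b} + (0 + 0 + (0 + 0) + (0 + 0 + (0 + 0))) + a.b.b.(X + X))\{b} ⊢ ··b··> n4
  n3 = b.((rec X. b.b.X\{b} + (0 + 0 + (0 + 0) + (0 + 0 + (0 + 0))) + a.b.b.(X + X)) + (rec X. b.b.X\{b} + (0 + 0 + (0 + 0) + (0 + 0 + (0 + 0))) + a.b.b.(X + X))) ⊢ ··b··> n5
  n4 = (rec X. b.b.X\{b} + (0 + 0 + (0 + 0) + (0 + 0 + (0 + 0))) + a.b.b.(X + X))\{b} ⊢ ··a··> n6
  n5 = (rec X. b.b.X\{b} + (0 + 0 + (0 + 0) + (0 + 0 + (0 + 0))) + a.b.b.(X + X)) + (rec X. b.b.X\{b} + (0 + 0 + (0 + 0) + (0 + 0 + (0 + 0))) + a.b.b.(X + X)) ⊢ ··a··> n1, ··b··> n2
  n6 = (b.b.((rec X. b.b.X\{b} + (0 + 0 + (0 + 0) + (0 + 0 + (0 + 0))) + a.b.b.(X + X)) + (rec X. b.b.X\{b} + (0 + 0 + (0 + 0) + (0 + 0 + (0 + 0))) + a.b.b.(X + X))))\{b} ⊢ deadlocked
Bisimilarity quotient blocks:
  B0 = {m0, m5, n0, n5}
  B1 = {m1, n1}
  B2 = {m3, n3}
  B3 = {m2, n2}
  B4 = {m4, n4}
  B5 = {m6, n6}
m0 ∈ B0, n0 ∈ B0 → same block

P ~ Q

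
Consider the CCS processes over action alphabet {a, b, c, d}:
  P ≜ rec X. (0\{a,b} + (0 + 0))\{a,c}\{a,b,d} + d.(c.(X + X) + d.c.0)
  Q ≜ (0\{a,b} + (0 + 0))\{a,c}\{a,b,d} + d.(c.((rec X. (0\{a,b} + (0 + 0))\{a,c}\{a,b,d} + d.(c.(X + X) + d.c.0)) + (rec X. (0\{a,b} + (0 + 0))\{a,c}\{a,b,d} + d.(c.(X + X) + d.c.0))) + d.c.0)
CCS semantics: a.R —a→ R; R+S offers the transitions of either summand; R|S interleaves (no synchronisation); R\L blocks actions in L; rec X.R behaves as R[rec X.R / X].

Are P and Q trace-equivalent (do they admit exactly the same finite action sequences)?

P's transition system — 5 states:
  p0 = rec X. (0\{a,b} + (0 + 0))\{a,c}\{a,b,d} + d.(c.(X + X) + d.c.0) | -d-> p1
  p1 = c.((rec X. (0\{a,b} + (0 + 0))\{a,c}\{a,b,d} + d.(c.(X + X) + d.c.0)) + (rec X. (0\{a,b} + (0 + 0))\{a,c}\{a,b,d} + d.(c.(X + X) + d.c.0))) + d.c.0 | -c-> p2, -d-> p3
  p2 = (rec X. (0\{a,b} + (0 + 0))\{a,c}\{a,b,d} + d.(c.(X + X) + d.c.0)) + (rec X. (0\{a,b} + (0 + 0))\{a,c}\{a,b,d} + d.(c.(X + X) + d.c.0)) | -d-> p1
  p3 = c.0 | -c-> p4
  p4 = 0 | (no moves)
Q's transition system — 5 states:
  q0 = (0\{a,b} + (0 + 0))\{a,c}\{a,b,d} + d.(c.((rec X. (0\{a,b} + (0 + 0))\{a,c}\{a,b,d} + d.(c.(X + X) + d.c.0)) + (rec X. (0\{a,b} + (0 + 0))\{a,c}\{a,b,d} + d.(c.(X + X) + d.c.0))) + d.c.0) | -d-> q1
  q1 = c.((rec X. (0\{a,b} + (0 + 0))\{a,c}\{a,b,d} + d.(c.(X + X) + d.c.0)) + (rec X. (0\{a,b} + (0 + 0))\{a,c}\{a,b,d} + d.(c.(X + X) + d.c.0))) + d.c.0 | -c-> q2, -d-> q3
  q2 = (rec X. (0\{a,b} + (0 + 0))\{a,c}\{a,b,d} + d.(c.(X + X) + d.c.0)) + (rec X. (0\{a,b} + (0 + 0))\{a,c}\{a,b,d} + d.(c.(X + X) + d.c.0)) | -d-> q1
  q3 = c.0 | -c-> q4
  q4 = 0 | (no moves)
Coarsest stable partition (strong bisimilarity classes):
  B0 = {p0, p2, q0, q2}
  B1 = {p1, q1}
  B2 = {p3, q3}
  B3 = {p4, q4}
p0 ∈ B0, q0 ∈ B0 → same block
Bisimilar ⇒ trace-equivalent.

YES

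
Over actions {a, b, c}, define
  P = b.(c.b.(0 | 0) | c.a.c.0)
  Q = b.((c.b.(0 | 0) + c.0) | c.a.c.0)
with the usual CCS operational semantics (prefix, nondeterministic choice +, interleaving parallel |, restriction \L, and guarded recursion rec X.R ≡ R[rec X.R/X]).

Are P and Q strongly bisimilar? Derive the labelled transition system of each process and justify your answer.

P ≁ Q

LTS(P): 13 reachable states
  p0 = b.(c.b.(0 | 0) | c.a.c.0) has moves ··b··> p1
  p1 = c.b.(0 | 0) | c.a.c.0 has moves ··c··> p2, ··c··> p3
  p2 = b.(0 | 0) | c.a.c.0 has moves ··b··> p4, ··c··> p5
  p3 = c.b.(0 | 0) | a.c.0 has moves ··a··> p6, ··c··> p5
  p4 = 0 | 0 | c.a.c.0 has moves ··c··> p7
  p5 = b.(0 | 0) | a.c.0 has moves ··a··> p8, ··b··> p7
  p6 = c.b.(0 | 0) | c.0 has moves ··c··> p8, ··c··> p9
  p7 = 0 | 0 | a.c.0 has moves ··a··> p10
  p8 = b.(0 | 0) | c.0 has moves ··b··> p10, ··c··> p11
  p9 = c.b.(0 | 0) | 0 has moves ··c··> p11
  p10 = 0 | 0 | c.0 has moves ··c··> p12
  p11 = b.(0 | 0) | 0 has moves ··b··> p12
  p12 = 0 | 0 | 0 has moves (no moves)
LTS(Q): 17 reachable states
  q0 = b.((c.b.(0 | 0) + c.0) | c.a.c.0) has moves ··b··> q1
  q1 = (c.b.(0 | 0) + c.0) | c.a.c.0 has moves ··c··> q2, ··c··> q3, ··c··> q4
  q2 = (c.b.(0 | 0) + c.0) | a.c.0 has moves ··a··> q5, ··c··> q6, ··c··> q7
  q3 = 0 | c.a.c.0 has moves ··c··> q6
  q4 = b.(0 | 0) | c.a.c.0 has moves ··b··> q8, ··c··> q7
  q5 = (c.b.(0 | 0) + c.0) | c.0 has moves ··c··> q10, ··c··> q11, ··c··> q9
  q6 = 0 | a.c.0 has moves ··a··> q10
  q7 = b.(0 | 0) | a.c.0 has moves ··a··> q11, ··b··> q12
  q8 = 0 | 0 | c.a.c.0 has moves ··c··> q12
  q9 = (c.b.(0 | 0) + c.0) | 0 has moves ··c··> q13, ··c··> q14
  q10 = 0 | c.0 has moves ··c··> q13
  q11 = b.(0 | 0) | c.0 has moves ··b··> q15, ··c··> q14
  q12 = 0 | 0 | a.c.0 has moves ··a··> q15
  q13 = 0 | 0 has moves (no moves)
  q14 = b.(0 | 0) | 0 has moves ··b··> q16
  q15 = 0 | 0 | c.0 has moves ··c··> q16
  q16 = 0 | 0 | 0 has moves (no moves)
Coarsest stable partition (strong bisimilarity classes):
  B0 = {p0}
  B1 = {p1}
  B2 = {p2, q4}
  B3 = {p5, q7}
  B4 = {p7, q12, q6}
  B5 = {p10, q10, q15}
  B6 = {p12, q13, q16}
  B7 = {p8, q11}
  B8 = {p11, q14}
  B9 = {p4, q3, q8}
  B10 = {p3}
  B11 = {p6}
  B12 = {p9}
  B13 = {q0}
  B14 = {q1}
  B15 = {q2}
  B16 = {q5}
  B17 = {q9}
p0 ∈ B0, q0 ∈ B13 → different blocks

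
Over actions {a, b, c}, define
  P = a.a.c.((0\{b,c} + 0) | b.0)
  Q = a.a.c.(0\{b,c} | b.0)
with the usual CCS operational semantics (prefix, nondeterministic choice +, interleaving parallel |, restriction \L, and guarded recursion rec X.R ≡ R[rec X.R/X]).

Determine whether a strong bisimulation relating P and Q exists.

P ~ Q

P's transition system — 5 states:
  s0 = a.a.c.((0\{b,c} + 0) | b.0) :: -a-> s1
  s1 = a.c.((0\{b,c} + 0) | b.0) :: -a-> s2
  s2 = c.((0\{b,c} + 0) | b.0) :: -c-> s3
  s3 = (0\{b,c} + 0) | b.0 :: -b-> s4
  s4 = (0\{b,c} + 0) | 0 :: (no moves)
Q's transition system — 5 states:
  t0 = a.a.c.(0\{b,c} | b.0) :: -a-> t1
  t1 = a.c.(0\{b,c} | b.0) :: -a-> t2
  t2 = c.(0\{b,c} | b.0) :: -c-> t3
  t3 = 0\{b,c} | b.0 :: -b-> t4
  t4 = 0\{b,c} | 0 :: (no moves)
Coarsest stable partition (strong bisimilarity classes):
  B0 = {s0, t0}
  B1 = {s1, t1}
  B2 = {s2, t2}
  B3 = {s3, t3}
  B4 = {s4, t4}
s0 ∈ B0, t0 ∈ B0 → same block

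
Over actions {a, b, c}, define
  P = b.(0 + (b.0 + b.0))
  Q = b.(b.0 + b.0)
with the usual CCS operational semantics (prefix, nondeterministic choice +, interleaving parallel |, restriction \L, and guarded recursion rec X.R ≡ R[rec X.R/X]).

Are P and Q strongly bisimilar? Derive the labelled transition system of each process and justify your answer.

bisimilar

LTS(P): 3 reachable states
  u0 = b.(0 + (b.0 + b.0)) | =b=> u1
  u1 = 0 + (b.0 + b.0) | =b=> u2
  u2 = 0 | ·
LTS(Q): 3 reachable states
  v0 = b.(b.0 + b.0) | =b=> v1
  v1 = b.0 + b.0 | =b=> v2
  v2 = 0 | ·
Bisimilarity quotient blocks:
  B0 = {u0, v0}
  B1 = {u1, v1}
  B2 = {u2, v2}
u0 ∈ B0, v0 ∈ B0 → same block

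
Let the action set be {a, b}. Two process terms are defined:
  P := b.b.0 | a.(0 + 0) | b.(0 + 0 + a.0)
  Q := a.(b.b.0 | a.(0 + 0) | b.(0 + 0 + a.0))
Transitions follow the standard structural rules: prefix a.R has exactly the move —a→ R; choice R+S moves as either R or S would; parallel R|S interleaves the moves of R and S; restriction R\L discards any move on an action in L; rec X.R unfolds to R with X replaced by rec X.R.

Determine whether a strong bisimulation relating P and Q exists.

not bisimilar

Reachable graph of P (18 states):
  p0 = b.b.0 | a.(0 + 0) | b.(0 + 0 + a.0) → —a→ p1, —b→ p2, —b→ p3
  p1 = b.b.0 | (0 + 0) | b.(0 + 0 + a.0) → —b→ p4, —b→ p5
  p2 = b.0 | a.(0 + 0) | b.(0 + 0 + a.0) → —a→ p4, —b→ p6, —b→ p7
  p3 = b.b.0 | a.(0 + 0) | (0 + 0 + a.0) → —a→ p5, —a→ p8, —b→ p7
  p4 = b.0 | (0 + 0) | b.(0 + 0 + a.0) → —b→ p10, —b→ p9
  p5 = b.b.0 | (0 + 0) | (0 + 0 + a.0) → —a→ p11, —b→ p10
  p6 = 0 | a.(0 + 0) | b.(0 + 0 + a.0) → —a→ p9, —b→ p12
  p7 = b.0 | a.(0 + 0) | (0 + 0 + a.0) → —a→ p10, —a→ p13, —b→ p12
  p8 = b.b.0 | a.(0 + 0) | 0 → —a→ p11, —b→ p13
  p9 = 0 | (0 + 0) | b.(0 + 0 + a.0) → —b→ p14
  p10 = b.0 | (0 + 0) | (0 + 0 + a.0) → —a→ p15, —b→ p14
  p11 = b.b.0 | (0 + 0) | 0 → —b→ p15
  p12 = 0 | a.(0 + 0) | (0 + 0 + a.0) → —a→ p14, —a→ p16
  p13 = b.0 | a.(0 + 0) | 0 → —a→ p15, —b→ p16
  p14 = 0 | (0 + 0) | (0 + 0 + a.0) → —a→ p17
  p15 = b.0 | (0 + 0) | 0 → —b→ p17
  p16 = 0 | a.(0 + 0) | 0 → —a→ p17
  p17 = 0 | (0 + 0) | 0 → ∅
Reachable graph of Q (19 states):
  q0 = a.(b.b.0 | a.(0 + 0) | b.(0 + 0 + a.0)) → —a→ q1
  q1 = b.b.0 | a.(0 + 0) | b.(0 + 0 + a.0) → —a→ q2, —b→ q3, —b→ q4
  q2 = b.b.0 | (0 + 0) | b.(0 + 0 + a.0) → —b→ q5, —b→ q6
  q3 = b.0 | a.(0 + 0) | b.(0 + 0 + a.0) → —a→ q5, —b→ q7, —b→ q8
  q4 = b.b.0 | a.(0 + 0) | (0 + 0 + a.0) → —a→ q6, —a→ q9, —b→ q8
  q5 = b.0 | (0 + 0) | b.(0 + 0 + a.0) → —b→ q10, —b→ q11
  q6 = b.b.0 | (0 + 0) | (0 + 0 + a.0) → —a→ q12, —b→ q11
  q7 = 0 | a.(0 + 0) | b.(0 + 0 + a.0) → —a→ q10, —b→ q13
  q8 = b.0 | a.(0 + 0) | (0 + 0 + a.0) → —a→ q11, —a→ q14, —b→ q13
  q9 = b.b.0 | a.(0 + 0) | 0 → —a→ q12, —b→ q14
  q10 = 0 | (0 + 0) | b.(0 + 0 + a.0) → —b→ q15
  q11 = b.0 | (0 + 0) | (0 + 0 + a.0) → —a→ q16, —b→ q15
  q12 = b.b.0 | (0 + 0) | 0 → —b→ q16
  q13 = 0 | a.(0 + 0) | (0 + 0 + a.0) → —a→ q15, —a→ q17
  q14 = b.0 | a.(0 + 0) | 0 → —a→ q16, —b→ q17
  q15 = 0 | (0 + 0) | (0 + 0 + a.0) → —a→ q18
  q16 = b.0 | (0 + 0) | 0 → —b→ q18
  q17 = 0 | a.(0 + 0) | 0 → —a→ q18
  q18 = 0 | (0 + 0) | 0 → ∅
Partition-refinement fixed point:
  B0 = {p0, q1}
  B1 = {p3, q4}
  B2 = {p7, q8}
  B3 = {p12, q13}
  B4 = {p14, p16, q15, q17}
  B5 = {p17, q18}
  B6 = {p10, p13, q11, q14}
  B7 = {p15, q16}
  B8 = {p5, p8, q6, q9}
  B9 = {p11, q12}
  B10 = {p2, q3}
  B11 = {p4, q5}
  B12 = {p9, q10}
  B13 = {p6, q7}
  B14 = {p1, q2}
  B15 = {q0}
p0 ∈ B0, q0 ∈ B15 → different blocks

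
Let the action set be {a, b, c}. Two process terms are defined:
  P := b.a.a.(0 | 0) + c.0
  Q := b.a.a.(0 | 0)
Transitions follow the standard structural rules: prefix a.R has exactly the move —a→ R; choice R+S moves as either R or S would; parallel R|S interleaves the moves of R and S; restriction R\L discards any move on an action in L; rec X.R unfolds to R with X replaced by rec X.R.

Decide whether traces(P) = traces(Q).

NO — witness ⟨c⟩

P's transition system — 5 states:
  u0 = b.a.a.(0 | 0) + c.0 has moves --b--▸ u1, --c--▸ u2
  u1 = a.a.(0 | 0) has moves --a--▸ u3
  u2 = 0 has moves deadlocked
  u3 = a.(0 | 0) has moves --a--▸ u4
  u4 = 0 | 0 has moves deadlocked
Q's transition system — 4 states:
  v0 = b.a.a.(0 | 0) has moves --b--▸ v1
  v1 = a.a.(0 | 0) has moves --a--▸ v2
  v2 = a.(0 | 0) has moves --a--▸ v3
  v3 = 0 | 0 has moves deadlocked
Trace ⟨c⟩ through P, begin at {u0}:
  step 1 (c): {u2}
  — P admits the full trace.
Trace ⟨c⟩ through Q, begin at {v0}:
  step 1 (c): no successor for Q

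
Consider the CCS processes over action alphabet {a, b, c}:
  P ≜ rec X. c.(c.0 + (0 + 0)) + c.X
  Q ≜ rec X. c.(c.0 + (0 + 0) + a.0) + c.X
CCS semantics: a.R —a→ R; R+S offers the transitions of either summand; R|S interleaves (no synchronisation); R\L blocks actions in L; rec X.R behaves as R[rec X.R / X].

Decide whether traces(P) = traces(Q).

traces(P) ≠ traces(Q) — witness ⟨ca⟩

Reachable graph of P (3 states):
  m0 = rec X. c.(c.0 + (0 + 0)) + c.X :: =c=> m0, =c=> m1
  m1 = c.0 + (0 + 0) :: =c=> m2
  m2 = 0 :: deadlocked
Reachable graph of Q (3 states):
  n0 = rec X. c.(c.0 + (0 + 0) + a.0) + c.X :: =c=> n0, =c=> n1
  n1 = c.0 + (0 + 0) + a.0 :: =a=> n2, =c=> n2
  n2 = 0 :: deadlocked
Run σ = ⟨ca⟩ on Q: start {n0}
  [1] c ⇒ {n0, n1}
  [2] a ⇒ {n2}
  — Q admits the full trace.
Run σ = ⟨ca⟩ on P: start {m0}
  [1] c ⇒ {m0, m1}
  [2] a ⇒ ∅  — P cannot continue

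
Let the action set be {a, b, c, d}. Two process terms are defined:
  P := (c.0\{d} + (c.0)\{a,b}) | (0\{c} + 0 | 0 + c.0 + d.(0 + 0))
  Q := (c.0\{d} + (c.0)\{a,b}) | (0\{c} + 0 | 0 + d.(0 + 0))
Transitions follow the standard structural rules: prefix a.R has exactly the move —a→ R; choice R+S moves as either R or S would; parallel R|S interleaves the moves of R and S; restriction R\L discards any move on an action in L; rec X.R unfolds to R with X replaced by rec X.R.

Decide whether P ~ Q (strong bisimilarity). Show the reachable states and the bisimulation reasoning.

Reachable graph of P (9 states):
  u0 = (c.0\{d} + (c.0)\{a,b}) | (0\{c} + 0 | 0 + c.0 + d.(0 + 0)) ⊢ --c--▸ u1, --c--▸ u2, --c--▸ u3, --d--▸ u4
  u1 = (c.0\{d} + (c.0)\{a,b}) | 0 ⊢ --c--▸ u5, --c--▸ u6
  u2 = 0\{a,b} | (0\{c} + 0 | 0 + c.0 + d.(0 + 0)) ⊢ --c--▸ u5, --d--▸ u7
  u3 = 0\{d} | (0\{c} + 0 | 0 + c.0 + d.(0 + 0)) ⊢ --c--▸ u6, --d--▸ u8
  u4 = (c.0\{d} + (c.0)\{a,b}) | (0 + 0) ⊢ --c--▸ u7, --c--▸ u8
  u5 = 0\{a,b} | 0 ⊢ ∅
  u6 = 0\{d} | 0 ⊢ ∅
  u7 = 0\{a,b} | (0 + 0) ⊢ ∅
  u8 = 0\{d} | (0 + 0) ⊢ ∅
Reachable graph of Q (6 states):
  v0 = (c.0\{d} + (c.0)\{a,b}) | (0\{c} + 0 | 0 + d.(0 + 0)) ⊢ --c--▸ v1, --c--▸ v2, --d--▸ v3
  v1 = 0\{a,b} | (0\{c} + 0 | 0 + d.(0 + 0)) ⊢ --d--▸ v4
  v2 = 0\{d} | (0\{c} + 0 | 0 + d.(0 + 0)) ⊢ --d--▸ v5
  v3 = (c.0\{d} + (c.0)\{a,b}) | (0 + 0) ⊢ --c--▸ v4, --c--▸ v5
  v4 = 0\{a,b} | (0 + 0) ⊢ ∅
  v5 = 0\{d} | (0 + 0) ⊢ ∅
Partition-refinement fixed point:
  B0 = {u0}
  B1 = {u2, u3}
  B2 = {u5, u6, u7, u8, v4, v5}
  B3 = {u1, u4, v3}
  B4 = {v0}
  B5 = {v1, v2}
u0 ∈ B0, v0 ∈ B4 → different blocks

not bisimilar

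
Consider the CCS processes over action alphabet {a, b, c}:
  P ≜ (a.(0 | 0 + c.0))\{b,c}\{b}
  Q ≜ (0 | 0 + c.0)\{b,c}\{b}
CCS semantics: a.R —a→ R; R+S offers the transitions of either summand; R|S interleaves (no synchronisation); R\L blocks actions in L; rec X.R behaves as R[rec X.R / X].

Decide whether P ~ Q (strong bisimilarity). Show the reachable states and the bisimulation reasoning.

Reachable graph of P (2 states):
  p0 = (a.(0 | 0 + c.0))\{b,c}\{b} :: -a-> p1
  p1 = (0 | 0 + c.0)\{b,c}\{b} :: ·
Reachable graph of Q (1 states):
  q0 = (0 | 0 + c.0)\{b,c}\{b} :: ·
Bisimilarity quotient blocks:
  B0 = {p0}
  B1 = {p1, q0}
p0 ∈ B0, q0 ∈ B1 → different blocks

NO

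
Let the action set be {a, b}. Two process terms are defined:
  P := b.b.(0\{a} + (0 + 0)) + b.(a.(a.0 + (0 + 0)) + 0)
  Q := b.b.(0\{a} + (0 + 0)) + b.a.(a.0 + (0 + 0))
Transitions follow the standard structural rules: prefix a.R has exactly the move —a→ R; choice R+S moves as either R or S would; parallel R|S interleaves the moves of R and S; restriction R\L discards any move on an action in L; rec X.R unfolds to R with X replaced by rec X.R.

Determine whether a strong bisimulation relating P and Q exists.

P's transition system — 6 states:
  s0 = b.b.(0\{a} + (0 + 0)) + b.(a.(a.0 + (0 + 0)) + 0) ⊢ -b-> s1, -b-> s2
  s1 = a.(a.0 + (0 + 0)) + 0 ⊢ -a-> s3
  s2 = b.(0\{a} + (0 + 0)) ⊢ -b-> s4
  s3 = a.0 + (0 + 0) ⊢ -a-> s5
  s4 = 0\{a} + (0 + 0) ⊢ stopped
  s5 = 0 ⊢ stopped
Q's transition system — 6 states:
  t0 = b.b.(0\{a} + (0 + 0)) + b.a.(a.0 + (0 + 0)) ⊢ -b-> t1, -b-> t2
  t1 = a.(a.0 + (0 + 0)) ⊢ -a-> t3
  t2 = b.(0\{a} + (0 + 0)) ⊢ -b-> t4
  t3 = a.0 + (0 + 0) ⊢ -a-> t5
  t4 = 0\{a} + (0 + 0) ⊢ stopped
  t5 = 0 ⊢ stopped
Partition-refinement fixed point:
  B0 = {s0, t0}
  B1 = {s2, t2}
  B2 = {s4, s5, t4, t5}
  B3 = {s1, t1}
  B4 = {s3, t3}
s0 ∈ B0, t0 ∈ B0 → same block

bisimilar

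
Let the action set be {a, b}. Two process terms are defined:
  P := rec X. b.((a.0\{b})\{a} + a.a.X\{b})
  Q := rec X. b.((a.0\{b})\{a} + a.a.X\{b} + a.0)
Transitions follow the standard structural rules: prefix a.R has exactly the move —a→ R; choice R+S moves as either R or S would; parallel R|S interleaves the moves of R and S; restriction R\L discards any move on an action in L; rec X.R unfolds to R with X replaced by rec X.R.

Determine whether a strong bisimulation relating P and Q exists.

Reachable graph of P (4 states):
  s0 = rec X. b.((a.0\{b})\{a} + a.a.X\{b}) → —b→ s1
  s1 = (a.0\{b})\{a} + a.a.(rec X. b.((a.0\{b})\{a} + a.a.X\{b}))\{b} → —a→ s2
  s2 = a.(rec X. b.((a.0\{b})\{a} + a.a.X\{b}))\{b} → —a→ s3
  s3 = (rec X. b.((a.0\{b})\{a} + a.a.X\{b}))\{b} → ·
Reachable graph of Q (5 states):
  t0 = rec X. b.((a.0\{b})\{a} + a.a.X\{b} + a.0) → —b→ t1
  t1 = (a.0\{b})\{a} + a.a.(rec X. b.((a.0\{b})\{a} + a.a.X\{b} + a.0))\{b} + a.0 → —a→ t2, —a→ t3
  t2 = 0 → ·
  t3 = a.(rec X. b.((a.0\{b})\{a} + a.a.X\{b} + a.0))\{b} → —a→ t4
  t4 = (rec X. b.((a.0\{b})\{a} + a.a.X\{b} + a.0))\{b} → ·
Partition-refinement fixed point:
  B0 = {s0}
  B1 = {s1}
  B2 = {s2, t3}
  B3 = {s3, t2, t4}
  B4 = {t0}
  B5 = {t1}
s0 ∈ B0, t0 ∈ B4 → different blocks

NO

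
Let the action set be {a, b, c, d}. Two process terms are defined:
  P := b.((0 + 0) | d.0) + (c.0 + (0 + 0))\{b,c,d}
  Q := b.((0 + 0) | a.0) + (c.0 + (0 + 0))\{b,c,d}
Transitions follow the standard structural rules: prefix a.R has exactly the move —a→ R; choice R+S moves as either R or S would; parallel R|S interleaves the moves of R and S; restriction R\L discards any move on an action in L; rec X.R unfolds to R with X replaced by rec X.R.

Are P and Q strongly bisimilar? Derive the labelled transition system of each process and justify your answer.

not bisimilar

LTS(P): 3 reachable states
  m0 = b.((0 + 0) | d.0) + (c.0 + (0 + 0))\{b,c,d} has moves --b--▸ m1
  m1 = (0 + 0) | d.0 has moves --d--▸ m2
  m2 = (0 + 0) | 0 has moves (no moves)
LTS(Q): 3 reachable states
  n0 = b.((0 + 0) | a.0) + (c.0 + (0 + 0))\{b,c,d} has moves --b--▸ n1
  n1 = (0 + 0) | a.0 has moves --a--▸ n2
  n2 = (0 + 0) | 0 has moves (no moves)
Bisimilarity quotient blocks:
  B0 = {m0}
  B1 = {m1}
  B2 = {m2, n2}
  B3 = {n0}
  B4 = {n1}
m0 ∈ B0, n0 ∈ B3 → different blocks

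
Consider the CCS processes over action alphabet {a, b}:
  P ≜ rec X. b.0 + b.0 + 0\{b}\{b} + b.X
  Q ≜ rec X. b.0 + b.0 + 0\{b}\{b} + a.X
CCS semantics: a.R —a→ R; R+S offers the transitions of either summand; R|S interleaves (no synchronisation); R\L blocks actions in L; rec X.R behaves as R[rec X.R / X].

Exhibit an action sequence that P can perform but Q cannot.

Reachable graph of P (2 states):
  s0 = rec X. b.0 + b.0 + 0\{b}\{b} + b.X ⊢ -b-> s0, -b-> s1
  s1 = 0 ⊢ ·
Reachable graph of Q (2 states):
  t0 = rec X. b.0 + b.0 + 0\{b}\{b} + a.X ⊢ -a-> t0, -b-> t1
  t1 = 0 ⊢ ·
Trace ⟨bb⟩ through P, begin at {s0}:
  [1] b ⇒ {s0, s1}
  [2] b ⇒ {s0, s1}
  ✓ P
Trace ⟨bb⟩ through Q, begin at {t0}:
  [1] b ⇒ {t1}
  [2] b ⇒ no successor for Q

bb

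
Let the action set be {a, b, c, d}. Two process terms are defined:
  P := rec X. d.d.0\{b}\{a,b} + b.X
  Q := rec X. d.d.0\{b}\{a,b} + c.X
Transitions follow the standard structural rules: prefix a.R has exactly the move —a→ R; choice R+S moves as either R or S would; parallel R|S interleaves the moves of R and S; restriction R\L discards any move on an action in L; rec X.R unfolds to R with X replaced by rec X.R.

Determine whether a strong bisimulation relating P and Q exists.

P's transition system — 3 states:
  p0 = rec X. d.d.0\{b}\{a,b} + b.X ⊢ ··b··> p0, ··d··> p1
  p1 = d.0\{b}\{a,b} ⊢ ··d··> p2
  p2 = 0\{b}\{a,b} ⊢ ∅
Q's transition system — 3 states:
  q0 = rec X. d.d.0\{b}\{a,b} + c.X ⊢ ··c··> q0, ··d··> q1
  q1 = d.0\{b}\{a,b} ⊢ ··d··> q2
  q2 = 0\{b}\{a,b} ⊢ ∅
Coarsest stable partition (strong bisimilarity classes):
  B0 = {p0}
  B1 = {p1, q1}
  B2 = {p2, q2}
  B3 = {q0}
p0 ∈ B0, q0 ∈ B3 → different blocks

not bisimilar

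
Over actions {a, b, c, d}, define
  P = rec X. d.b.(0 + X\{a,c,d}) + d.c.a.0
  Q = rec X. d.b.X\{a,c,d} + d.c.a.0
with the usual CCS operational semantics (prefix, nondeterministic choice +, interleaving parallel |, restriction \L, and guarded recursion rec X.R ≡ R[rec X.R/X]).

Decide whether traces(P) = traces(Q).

LTS(P): 6 reachable states
  m0 = rec X. d.b.(0 + X\{a,c,d}) + d.c.a.0 :: —d→ m1, —d→ m2
  m1 = b.(0 + (rec X. d.b.(0 + X\{a,c,d}) + d.c.a.0)\{a,c,d}) :: —b→ m3
  m2 = c.a.0 :: —c→ m4
  m3 = 0 + (rec X. d.b.(0 + X\{a,c,d}) + d.c.a.0)\{a,c,d} :: stopped
  m4 = a.0 :: —a→ m5
  m5 = 0 :: stopped
LTS(Q): 6 reachable states
  n0 = rec X. d.b.X\{a,c,d} + d.c.a.0 :: —d→ n1, —d→ n2
  n1 = b.(rec X. d.b.X\{a,c,d} + d.c.a.0)\{a,c,d} :: —b→ n3
  n2 = c.a.0 :: —c→ n4
  n3 = (rec X. d.b.X\{a,c,d} + d.c.a.0)\{a,c,d} :: stopped
  n4 = a.0 :: —a→ n5
  n5 = 0 :: stopped
Partition-refinement fixed point:
  B0 = {m0, n0}
  B1 = {m1, n1}
  B2 = {m3, m5, n3, n5}
  B3 = {m2, n2}
  B4 = {m4, n4}
m0 ∈ B0, n0 ∈ B0 → same block
Bisimilar ⇒ trace-equivalent.

YES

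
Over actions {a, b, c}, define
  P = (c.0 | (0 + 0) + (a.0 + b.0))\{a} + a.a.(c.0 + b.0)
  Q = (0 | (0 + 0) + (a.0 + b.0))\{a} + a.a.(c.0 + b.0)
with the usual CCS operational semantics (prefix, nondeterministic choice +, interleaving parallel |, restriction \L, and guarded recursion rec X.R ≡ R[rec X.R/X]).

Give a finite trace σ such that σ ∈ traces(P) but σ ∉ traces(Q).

c

P's transition system — 6 states:
  s0 = (c.0 | (0 + 0) + (a.0 + b.0))\{a} + a.a.(c.0 + b.0) ⊢ =a=> s1, =b=> s2, =c=> s3
  s1 = a.(c.0 + b.0) ⊢ =a=> s4
  s2 = 0\{a} ⊢ ·
  s3 = (0 | (0 + 0))\{a} ⊢ ·
  s4 = c.0 + b.0 ⊢ =b=> s5, =c=> s5
  s5 = 0 ⊢ ·
Q's transition system — 5 states:
  t0 = (0 | (0 + 0) + (a.0 + b.0))\{a} + a.a.(c.0 + b.0) ⊢ =a=> t1, =b=> t2
  t1 = a.(c.0 + b.0) ⊢ =a=> t3
  t2 = 0\{a} ⊢ ·
  t3 = c.0 + b.0 ⊢ =b=> t4, =c=> t4
  t4 = 0 ⊢ ·
Run σ = ⟨c⟩ on P: start {s0}
  step 1 (c): {s3}
  P completes σ.
Run σ = ⟨c⟩ on Q: start {t0}
  step 1 (c): ∅  — Q cannot continue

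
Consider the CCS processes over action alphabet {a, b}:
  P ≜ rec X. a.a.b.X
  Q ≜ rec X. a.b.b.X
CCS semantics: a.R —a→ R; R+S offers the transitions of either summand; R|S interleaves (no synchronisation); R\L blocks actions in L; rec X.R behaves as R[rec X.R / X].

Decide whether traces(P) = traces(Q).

P's transition system — 3 states:
  p0 = rec X. a.a.b.X | ··a··> p1
  p1 = a.b.(rec X. a.a.b.X) | ··a··> p2
  p2 = b.(rec X. a.a.b.X) | ··b··> p0
Q's transition system — 3 states:
  q0 = rec X. a.b.b.X | ··a··> q1
  q1 = b.b.(rec X. a.b.b.X) | ··b··> q2
  q2 = b.(rec X. a.b.b.X) | ··b··> q0
Trace ⟨aa⟩ through P, begin at {p0}:
  after a @ step 1: {p1}
  after a @ step 2: {p2}
  P completes σ.
Trace ⟨aa⟩ through Q, begin at {q0}:
  after a @ step 1: {q1}
  after a @ step 2: no successor for Q

NO — witness ⟨aa⟩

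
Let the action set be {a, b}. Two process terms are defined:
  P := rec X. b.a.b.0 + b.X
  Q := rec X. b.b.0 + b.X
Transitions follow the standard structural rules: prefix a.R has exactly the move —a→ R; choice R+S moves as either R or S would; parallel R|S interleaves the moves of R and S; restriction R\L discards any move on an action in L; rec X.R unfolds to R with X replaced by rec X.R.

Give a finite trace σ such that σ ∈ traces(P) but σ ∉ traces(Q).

Reachable graph of P (4 states):
  u0 = rec X. b.a.b.0 + b.X :: --b--▸ u0, --b--▸ u1
  u1 = a.b.0 :: --a--▸ u2
  u2 = b.0 :: --b--▸ u3
  u3 = 0 :: ·
Reachable graph of Q (3 states):
  v0 = rec X. b.b.0 + b.X :: --b--▸ v0, --b--▸ v1
  v1 = b.0 :: --b--▸ v2
  v2 = 0 :: ·
Executing ba from P (initial set {u0}):
  [1] b ⇒ {u0, u1}
  [2] a ⇒ {u2}
  — P admits the full trace.
Executing ba from Q (initial set {v0}):
  [1] b ⇒ {v0, v1}
  [2] a ⇒ ∅ (Q stuck)

ba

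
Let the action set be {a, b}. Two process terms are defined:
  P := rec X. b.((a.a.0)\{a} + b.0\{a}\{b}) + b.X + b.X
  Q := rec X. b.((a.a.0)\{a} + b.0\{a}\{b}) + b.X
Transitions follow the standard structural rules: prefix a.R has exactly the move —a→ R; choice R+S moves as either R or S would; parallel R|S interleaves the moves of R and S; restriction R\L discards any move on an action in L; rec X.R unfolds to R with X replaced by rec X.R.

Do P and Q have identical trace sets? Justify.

Reachable graph of P (3 states):
  p0 = rec X. b.((a.a.0)\{a} + b.0\{a}\{b}) + b.X + b.X → ··b··> p0, ··b··> p1
  p1 = (a.a.0)\{a} + b.0\{a}\{b} → ··b··> p2
  p2 = 0\{a}\{b} → stopped
Reachable graph of Q (3 states):
  q0 = rec X. b.((a.a.0)\{a} + b.0\{a}\{b}) + b.X → ··b··> q0, ··b··> q1
  q1 = (a.a.0)\{a} + b.0\{a}\{b} → ··b··> q2
  q2 = 0\{a}\{b} → stopped
Coarsest stable partition (strong bisimilarity classes):
  B0 = {p0, q0}
  B1 = {p1, q1}
  B2 = {p2, q2}
p0 ∈ B0, q0 ∈ B0 → same block
Bisimilar ⇒ trace-equivalent.

trace-equivalent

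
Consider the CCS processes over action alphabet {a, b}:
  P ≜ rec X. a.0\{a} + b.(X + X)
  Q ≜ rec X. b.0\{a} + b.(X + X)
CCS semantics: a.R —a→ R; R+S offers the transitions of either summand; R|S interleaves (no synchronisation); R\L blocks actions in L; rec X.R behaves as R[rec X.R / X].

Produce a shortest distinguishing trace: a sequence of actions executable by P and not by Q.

LTS(P): 3 reachable states
  p0 = rec X. a.0\{a} + b.(X + X) | ··a··> p1, ··b··> p2
  p1 = 0\{a} | ∅
  p2 = (rec X. a.0\{a} + b.(X + X)) + (rec X. a.0\{a} + b.(X + X)) | ··a··> p1, ··b··> p2
LTS(Q): 3 reachable states
  q0 = rec X. b.0\{a} + b.(X + X) | ··b··> q1, ··b··> q2
  q1 = (rec X. b.0\{a} + b.(X + X)) + (rec X. b.0\{a} + b.(X + X)) | ··b··> q1, ··b··> q2
  q2 = 0\{a} | ∅
Trace ⟨a⟩ through P, begin at {p0}:
  after a @ step 1: {p1}
  — P admits the full trace.
Trace ⟨a⟩ through Q, begin at {q0}:
  after a @ step 1: no successor for Q

a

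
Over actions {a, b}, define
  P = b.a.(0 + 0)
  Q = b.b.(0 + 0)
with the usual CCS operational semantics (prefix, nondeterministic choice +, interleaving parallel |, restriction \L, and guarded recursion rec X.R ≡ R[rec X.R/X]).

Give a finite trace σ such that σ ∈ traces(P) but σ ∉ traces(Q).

ba

P's transition system — 3 states:
  p0 = b.a.(0 + 0) ⊢ --b--▸ p1
  p1 = a.(0 + 0) ⊢ --a--▸ p2
  p2 = 0 + 0 ⊢ ∅
Q's transition system — 3 states:
  q0 = b.b.(0 + 0) ⊢ --b--▸ q1
  q1 = b.(0 + 0) ⊢ --b--▸ q2
  q2 = 0 + 0 ⊢ ∅
Trace ⟨ba⟩ through P, begin at {p0}:
  step 1 (b): {p1}
  step 2 (a): {p2}
  ✓ P
Trace ⟨ba⟩ through Q, begin at {q0}:
  step 1 (b): {q1}
  step 2 (a): ∅  — Q cannot continue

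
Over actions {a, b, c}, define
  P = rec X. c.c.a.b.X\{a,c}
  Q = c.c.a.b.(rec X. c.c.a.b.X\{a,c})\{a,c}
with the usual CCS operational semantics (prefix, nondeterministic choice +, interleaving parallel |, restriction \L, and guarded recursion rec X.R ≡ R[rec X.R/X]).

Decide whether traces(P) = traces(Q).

traces(P) = traces(Q)

P's transition system — 5 states:
  u0 = rec X. c.c.a.b.X\{a,c} | ··c··> u1
  u1 = c.a.b.(rec X. c.c.a.b.X\{a,c})\{a,c} | ··c··> u2
  u2 = a.b.(rec X. c.c.a.b.X\{a,c})\{a,c} | ··a··> u3
  u3 = b.(rec X. c.c.a.b.X\{a,c})\{a,c} | ··b··> u4
  u4 = (rec X. c.c.a.b.X\{a,c})\{a,c} | (no moves)
Q's transition system — 5 states:
  v0 = c.c.a.b.(rec X. c.c.a.b.X\{a,c})\{a,c} | ··c··> v1
  v1 = c.a.b.(rec X. c.c.a.b.X\{a,c})\{a,c} | ··c··> v2
  v2 = a.b.(rec X. c.c.a.b.X\{a,c})\{a,c} | ··a··> v3
  v3 = b.(rec X. c.c.a.b.X\{a,c})\{a,c} | ··b··> v4
  v4 = (rec X. c.c.a.b.X\{a,c})\{a,c} | (no moves)
Partition-refinement fixed point:
  B0 = {u0, v0}
  B1 = {u1, v1}
  B2 = {u2, v2}
  B3 = {u3, v3}
  B4 = {u4, v4}
u0 ∈ B0, v0 ∈ B0 → same block
Bisimilar ⇒ trace-equivalent.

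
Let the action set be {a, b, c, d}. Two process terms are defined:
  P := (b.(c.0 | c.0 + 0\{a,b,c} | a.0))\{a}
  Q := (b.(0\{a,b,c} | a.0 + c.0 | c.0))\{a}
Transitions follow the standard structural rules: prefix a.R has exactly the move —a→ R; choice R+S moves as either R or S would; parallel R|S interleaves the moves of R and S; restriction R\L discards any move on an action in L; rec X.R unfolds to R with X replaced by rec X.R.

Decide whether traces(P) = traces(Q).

YES

LTS(P): 5 reachable states
  m0 = (b.(c.0 | c.0 + 0\{a,b,c} | a.0))\{a} | —b→ m1
  m1 = (c.0 | c.0 + 0\{a,b,c} | a.0)\{a} | —c→ m2, —c→ m3
  m2 = (0 | c.0)\{a} | —c→ m4
  m3 = (c.0 | 0)\{a} | —c→ m4
  m4 = (0 | 0)\{a} | stopped
LTS(Q): 5 reachable states
  n0 = (b.(0\{a,b,c} | a.0 + c.0 | c.0))\{a} | —b→ n1
  n1 = (0\{a,b,c} | a.0 + c.0 | c.0)\{a} | —c→ n2, —c→ n3
  n2 = (0 | c.0)\{a} | —c→ n4
  n3 = (c.0 | 0)\{a} | —c→ n4
  n4 = (0 | 0)\{a} | stopped
Partition-refinement fixed point:
  B0 = {m0, n0}
  B1 = {m1, n1}
  B2 = {m2, m3, n2, n3}
  B3 = {m4, n4}
m0 ∈ B0, n0 ∈ B0 → same block
Bisimilar ⇒ trace-equivalent.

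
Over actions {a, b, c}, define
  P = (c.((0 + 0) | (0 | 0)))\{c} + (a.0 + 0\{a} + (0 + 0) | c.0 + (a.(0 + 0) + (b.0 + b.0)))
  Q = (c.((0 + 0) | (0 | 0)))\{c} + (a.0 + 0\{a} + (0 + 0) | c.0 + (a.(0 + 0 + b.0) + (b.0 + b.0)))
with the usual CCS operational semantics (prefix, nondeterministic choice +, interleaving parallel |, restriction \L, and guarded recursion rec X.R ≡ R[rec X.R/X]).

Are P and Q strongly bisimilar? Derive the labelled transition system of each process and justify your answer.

P ≁ Q

LTS(P): 4 reachable states
  p0 = (c.((0 + 0) | (0 | 0)))\{c} + (a.0 + 0\{a} + (0 + 0) | c.0 + (a.(0 + 0) + (b.0 + b.0))) | --a--▸ p1, --a--▸ p2, --b--▸ p1, --c--▸ p3
  p1 = 0 | (no moves)
  p2 = 0 + 0 | (no moves)
  p3 = (0 + 0) | 0 | (no moves)
LTS(Q): 4 reachable states
  q0 = (c.((0 + 0) | (0 | 0)))\{c} + (a.0 + 0\{a} + (0 + 0) | c.0 + (a.(0 + 0 + b.0) + (b.0 + b.0))) | --a--▸ q1, --a--▸ q2, --b--▸ q1, --c--▸ q3
  q1 = 0 | (no moves)
  q2 = 0 + 0 + b.0 | --b--▸ q1
  q3 = (0 + 0) | 0 | (no moves)
Partition-refinement fixed point:
  B0 = {p0}
  B1 = {p1, p2, p3, q1, q3}
  B2 = {q0}
  B3 = {q2}
p0 ∈ B0, q0 ∈ B2 → different blocks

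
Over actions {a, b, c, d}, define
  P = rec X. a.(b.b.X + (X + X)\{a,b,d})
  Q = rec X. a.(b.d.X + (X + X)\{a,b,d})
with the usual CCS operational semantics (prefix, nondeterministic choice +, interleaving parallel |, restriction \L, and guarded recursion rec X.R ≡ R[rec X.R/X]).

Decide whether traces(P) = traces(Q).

NO — witness ⟨abb⟩

P's transition system — 3 states:
  u0 = rec X. a.(b.b.X + (X + X)\{a,b,d}) → --a--▸ u1
  u1 = b.b.(rec X. a.(b.b.X + (X + X)\{a,b,d})) + ((rec X. a.(b.b.X + (X + X)\{a,b,d})) + (rec X. a.(b.b.X + (X + X)\{a,b,d})))\{a,b,d} → --b--▸ u2
  u2 = b.(rec X. a.(b.b.X + (X + X)\{a,b,d})) → --b--▸ u0
Q's transition system — 3 states:
  v0 = rec X. a.(b.d.X + (X + X)\{a,b,d}) → --a--▸ v1
  v1 = b.d.(rec X. a.(b.d.X + (X + X)\{a,b,d})) + ((rec X. a.(b.d.X + (X + X)\{a,b,d})) + (rec X. a.(b.d.X + (X + X)\{a,b,d})))\{a,b,d} → --b--▸ v2
  v2 = d.(rec X. a.(b.d.X + (X + X)\{a,b,d})) → --d--▸ v0
Run σ = ⟨abb⟩ on P: start {u0}
  after a @ step 1: {u1}
  after b @ step 2: {u2}
  after b @ step 3: {u0}
  ✓ P
Run σ = ⟨abb⟩ on Q: start {v0}
  after a @ step 1: {v1}
  after b @ step 2: {v2}
  after b @ step 3: ∅ (Q stuck)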